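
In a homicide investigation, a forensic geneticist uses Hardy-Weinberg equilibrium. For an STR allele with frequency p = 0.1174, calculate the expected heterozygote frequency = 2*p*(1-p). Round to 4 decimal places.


Hardy-Weinberg heterozygote frequency:
q = 1 - p = 1 - 0.1174 = 0.8826
2pq = 2 * 0.1174 * 0.8826 = 0.2072

0.2072


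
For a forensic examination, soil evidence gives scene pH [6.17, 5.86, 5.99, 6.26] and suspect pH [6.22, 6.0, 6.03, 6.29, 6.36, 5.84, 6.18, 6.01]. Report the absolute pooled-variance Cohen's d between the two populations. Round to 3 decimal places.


Pooled-variance Cohen's d for soil pH comparison:
Scene mean = 24.28 / 4 = 6.07
Suspect mean = 48.93 / 8 = 6.11625
Scene sample variance s_s^2 = 0.0322
Suspect sample variance s_c^2 = 0.030427
Pooled variance = ((n_s-1)*s_s^2 + (n_c-1)*s_c^2) / (n_s + n_c - 2) = 0.030959
Pooled SD = sqrt(0.030959) = 0.175952
Mean difference = -0.04625
|d| = |-0.04625| / 0.175952 = 0.263

0.263


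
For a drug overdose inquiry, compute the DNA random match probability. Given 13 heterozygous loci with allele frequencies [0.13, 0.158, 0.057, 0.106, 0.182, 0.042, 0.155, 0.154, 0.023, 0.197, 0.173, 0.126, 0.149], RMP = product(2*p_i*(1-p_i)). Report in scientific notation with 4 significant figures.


Computing RMP for 13 loci:
Locus 1: 2 * 0.13 * 0.87 = 0.2262
Locus 2: 2 * 0.158 * 0.842 = 0.266072
Locus 3: 2 * 0.057 * 0.943 = 0.107502
Locus 4: 2 * 0.106 * 0.894 = 0.189528
Locus 5: 2 * 0.182 * 0.818 = 0.297752
Locus 6: 2 * 0.042 * 0.958 = 0.080472
Locus 7: 2 * 0.155 * 0.845 = 0.26195
Locus 8: 2 * 0.154 * 0.846 = 0.260568
Locus 9: 2 * 0.023 * 0.977 = 0.044942
Locus 10: 2 * 0.197 * 0.803 = 0.316382
Locus 11: 2 * 0.173 * 0.827 = 0.286142
Locus 12: 2 * 0.126 * 0.874 = 0.220248
Locus 13: 2 * 0.149 * 0.851 = 0.253598
RMP = 4.557e-10

4.557e-10


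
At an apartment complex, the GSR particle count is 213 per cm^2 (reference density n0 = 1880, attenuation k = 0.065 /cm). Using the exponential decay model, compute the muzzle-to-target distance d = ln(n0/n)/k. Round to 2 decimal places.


GSR distance calculation:
n0/n = 1880 / 213 = 8.826291
ln(n0/n) = 2.177735
d = 2.177735 / 0.065 = 33.50 cm

33.50


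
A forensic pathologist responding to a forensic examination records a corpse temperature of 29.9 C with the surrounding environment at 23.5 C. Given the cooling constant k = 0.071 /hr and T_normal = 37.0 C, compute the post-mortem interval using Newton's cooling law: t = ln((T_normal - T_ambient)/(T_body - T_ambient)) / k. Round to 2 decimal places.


Using Newton's law of cooling:
t = ln((T_normal - T_ambient) / (T_body - T_ambient)) / k
T_normal - T_ambient = 13.5
T_body - T_ambient = 6.4
Ratio = 2.109375
ln(ratio) = 0.746392
t = 0.746392 / 0.071 = 10.51 hours

10.51


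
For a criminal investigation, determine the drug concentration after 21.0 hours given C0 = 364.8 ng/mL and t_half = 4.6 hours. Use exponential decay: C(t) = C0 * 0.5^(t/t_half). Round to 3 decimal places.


Drug concentration decay:
Number of half-lives = t / t_half = 21.0 / 4.6 = 4.565217
Decay factor = 0.5^4.565217 = 0.04224086
C(t) = 364.8 * 0.04224086 = 15.409 ng/mL

15.409


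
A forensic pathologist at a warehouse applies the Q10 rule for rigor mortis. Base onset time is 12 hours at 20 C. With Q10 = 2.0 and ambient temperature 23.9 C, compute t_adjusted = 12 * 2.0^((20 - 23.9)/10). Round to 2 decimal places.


Rigor mortis time adjustment:
Exponent = (T_ref - T_actual) / 10 = (20 - 23.9) / 10 = -0.39
Q10 factor = 2.0^-0.39 = 0.76313
t_adjusted = 12 * 0.76313 = 9.16 hours

9.16


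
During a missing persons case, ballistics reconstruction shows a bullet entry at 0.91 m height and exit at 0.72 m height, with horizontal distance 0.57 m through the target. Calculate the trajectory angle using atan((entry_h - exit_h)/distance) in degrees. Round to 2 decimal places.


Bullet trajectory angle:
Height difference = 0.91 - 0.72 = 0.19 m
angle = atan(0.19 / 0.57)
angle = atan(0.333333)
angle = 18.43 degrees

18.43


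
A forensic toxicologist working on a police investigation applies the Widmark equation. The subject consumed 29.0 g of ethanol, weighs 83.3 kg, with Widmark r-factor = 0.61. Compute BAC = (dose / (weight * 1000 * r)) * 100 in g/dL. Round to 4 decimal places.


Applying the Widmark formula:
BAC = (dose_g / (body_wt * 1000 * r)) * 100
Denominator = 83.3 * 1000 * 0.61 = 50813
BAC = (29.0 / 50813) * 100
BAC = 0.0571 g/dL

0.0571


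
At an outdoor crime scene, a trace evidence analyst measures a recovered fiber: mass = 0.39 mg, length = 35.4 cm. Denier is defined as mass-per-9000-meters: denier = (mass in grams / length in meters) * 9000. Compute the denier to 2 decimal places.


Denier calculation:
Mass in grams = 0.39 mg / 1000 = 0.00039 g
Length in meters = 35.4 cm / 100 = 0.354 m
Linear density = mass / length = 0.00039 / 0.354 = 0.00110169 g/m
Denier = (g/m) * 9000 = 0.00110169 * 9000 = 9.92

9.92


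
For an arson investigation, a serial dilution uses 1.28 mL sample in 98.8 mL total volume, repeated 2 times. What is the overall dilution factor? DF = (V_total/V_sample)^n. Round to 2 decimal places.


Dilution factor calculation:
Single dilution = V_total / V_sample = 98.8 / 1.28 ≈ 77.1875
Number of dilutions = 2
Total DF = (98.8 / 1.28)^2 (full precision, rounded at the end) = 5957.91

5957.91


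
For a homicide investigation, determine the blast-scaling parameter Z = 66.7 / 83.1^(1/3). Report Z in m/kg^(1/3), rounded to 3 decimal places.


Scaled distance calculation:
W^(1/3) = 83.1^(1/3) = 4.363822
Z = R / W^(1/3) = 66.7 / 4.363822
Z = 15.285 m/kg^(1/3)

15.285


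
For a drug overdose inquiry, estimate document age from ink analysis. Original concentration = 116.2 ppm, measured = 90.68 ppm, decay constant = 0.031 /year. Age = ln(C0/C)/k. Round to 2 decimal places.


Document age estimation:
C0/C = 116.2 / 90.68 = 1.281429
ln(C0/C) = 0.247976
t = 0.247976 / 0.031 = 8.00 years

8.00


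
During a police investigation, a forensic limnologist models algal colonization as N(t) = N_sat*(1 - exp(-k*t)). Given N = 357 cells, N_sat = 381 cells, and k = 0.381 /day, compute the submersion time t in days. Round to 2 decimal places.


PMSI from diatom colonization curve:
N / N_sat = 357 / 381 = 0.937008
1 - N/N_sat = 0.062992
ln(1 - N/N_sat) = -2.764748
t = -ln(1 - N/N_sat) / k = -(-2.764748) / 0.381 = 7.26 days

7.26


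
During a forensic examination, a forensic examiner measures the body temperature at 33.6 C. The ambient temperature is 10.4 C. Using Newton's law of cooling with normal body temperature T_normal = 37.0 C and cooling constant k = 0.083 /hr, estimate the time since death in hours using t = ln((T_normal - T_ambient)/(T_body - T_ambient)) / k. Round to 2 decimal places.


Using Newton's law of cooling:
t = ln((T_normal - T_ambient) / (T_body - T_ambient)) / k
T_normal - T_ambient = 26.6
T_body - T_ambient = 23.2
Ratio = 1.146552
ln(ratio) = 0.136759
t = 0.136759 / 0.083 = 1.65 hours

1.65


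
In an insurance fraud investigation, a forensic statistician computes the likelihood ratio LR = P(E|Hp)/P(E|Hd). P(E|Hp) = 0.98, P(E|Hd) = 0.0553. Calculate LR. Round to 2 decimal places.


Likelihood ratio calculation:
LR = P(E|Hp) / P(E|Hd)
LR = 0.98 / 0.0553
LR = 17.72

17.72


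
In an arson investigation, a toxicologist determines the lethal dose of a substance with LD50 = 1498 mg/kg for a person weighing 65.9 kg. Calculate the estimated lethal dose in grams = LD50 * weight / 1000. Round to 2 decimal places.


Lethal dose calculation:
Lethal dose = LD50 * body_weight / 1000
= 1498 * 65.9 / 1000
= 98718.2 / 1000
= 98.72 g

98.72


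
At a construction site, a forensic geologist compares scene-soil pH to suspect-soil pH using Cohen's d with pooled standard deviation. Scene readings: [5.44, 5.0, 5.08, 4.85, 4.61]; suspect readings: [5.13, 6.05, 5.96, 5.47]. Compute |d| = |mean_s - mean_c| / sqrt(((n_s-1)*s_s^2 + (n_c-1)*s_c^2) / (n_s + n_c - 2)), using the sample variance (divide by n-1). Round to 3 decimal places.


Pooled-variance Cohen's d for soil pH comparison:
Scene mean = 24.98 / 5 = 4.996
Suspect mean = 22.61 / 4 = 5.6525
Scene sample variance s_s^2 = 0.09363
Suspect sample variance s_c^2 = 0.186292
Pooled variance = ((n_s-1)*s_s^2 + (n_c-1)*s_c^2) / (n_s + n_c - 2) = 0.133342
Pooled SD = sqrt(0.133342) = 0.36516
Mean difference = -0.6565
|d| = |-0.6565| / 0.36516 = 1.798

1.798


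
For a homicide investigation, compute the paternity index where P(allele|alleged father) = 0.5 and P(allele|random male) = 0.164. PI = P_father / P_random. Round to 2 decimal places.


Paternity Index calculation:
PI = P(allele|father) / P(allele|random)
PI = 0.5 / 0.164
PI = 3.05

3.05


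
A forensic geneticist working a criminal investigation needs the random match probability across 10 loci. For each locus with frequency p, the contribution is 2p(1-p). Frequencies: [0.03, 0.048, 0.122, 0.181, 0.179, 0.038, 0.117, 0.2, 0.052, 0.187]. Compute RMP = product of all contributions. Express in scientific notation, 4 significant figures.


Computing RMP for 10 loci:
Locus 1: 2 * 0.03 * 0.97 = 0.0582
Locus 2: 2 * 0.048 * 0.952 = 0.091392
Locus 3: 2 * 0.122 * 0.878 = 0.214232
Locus 4: 2 * 0.181 * 0.819 = 0.296478
Locus 5: 2 * 0.179 * 0.821 = 0.293918
Locus 6: 2 * 0.038 * 0.962 = 0.073112
Locus 7: 2 * 0.117 * 0.883 = 0.206622
Locus 8: 2 * 0.2 * 0.8 = 0.32
Locus 9: 2 * 0.052 * 0.948 = 0.098592
Locus 10: 2 * 0.187 * 0.813 = 0.304062
RMP = 1.439e-08

1.439e-08


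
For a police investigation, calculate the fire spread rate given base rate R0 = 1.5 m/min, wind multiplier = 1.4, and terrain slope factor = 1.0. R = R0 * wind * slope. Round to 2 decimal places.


Fire spread rate calculation:
R = R0 * wind_factor * slope_factor
= 1.5 * 1.4 * 1.0
= 2.1 * 1.0
= 2.10 m/min

2.10


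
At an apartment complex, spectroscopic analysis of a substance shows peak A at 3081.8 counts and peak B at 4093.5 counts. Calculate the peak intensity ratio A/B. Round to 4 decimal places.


Spectral peak ratio:
Peak A = 3081.8 counts
Peak B = 4093.5 counts
Ratio = 3081.8 / 4093.5 = 0.7529

0.7529


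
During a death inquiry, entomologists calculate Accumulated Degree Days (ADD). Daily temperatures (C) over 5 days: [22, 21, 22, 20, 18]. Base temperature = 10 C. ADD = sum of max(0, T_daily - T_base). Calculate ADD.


Computing ADD day by day:
Day 1: max(0, 22 - 10) = 12
Day 2: max(0, 21 - 10) = 11
Day 3: max(0, 22 - 10) = 12
Day 4: max(0, 20 - 10) = 10
Day 5: max(0, 18 - 10) = 8
Total ADD = 53

53


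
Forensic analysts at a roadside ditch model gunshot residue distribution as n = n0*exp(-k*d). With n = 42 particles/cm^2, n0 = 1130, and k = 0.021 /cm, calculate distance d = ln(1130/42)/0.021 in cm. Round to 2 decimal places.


GSR distance calculation:
n0/n = 1130 / 42 = 26.904762
ln(n0/n) = 3.292303
d = 3.292303 / 0.021 = 156.78 cm

156.78


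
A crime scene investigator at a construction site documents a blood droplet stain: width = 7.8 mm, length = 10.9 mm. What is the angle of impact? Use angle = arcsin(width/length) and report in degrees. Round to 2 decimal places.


Blood spatter impact angle calculation:
width / length = 7.8 / 10.9 = 0.715596
angle = arcsin(0.715596)
angle = 45.69 degrees

45.69


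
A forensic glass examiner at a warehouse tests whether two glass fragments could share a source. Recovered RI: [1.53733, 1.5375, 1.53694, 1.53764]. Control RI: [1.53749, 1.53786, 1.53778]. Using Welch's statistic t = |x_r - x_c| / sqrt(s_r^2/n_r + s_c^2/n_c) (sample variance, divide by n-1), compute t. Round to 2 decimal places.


Welch's t-criterion for glass RI comparison:
Recovered mean = sum / n_r = 6.14941 / 4 = 1.5373525
Control mean = sum / n_c = 4.61313 / 3 = 1.53771
Recovered sample variance s_r^2 = 9.16917e-08
Control sample variance s_c^2 = 3.79e-08
Welch SE (unpooled) = sqrt(s_r^2/n_r + s_c^2/n_c) = sqrt(2.29229e-08 + 1.26333e-08) = sqrt(3.55562e-08) = 0.000188564
|mean_r - mean_c| = 0.0003575
t = 0.0003575 / 0.000188564 = 1.90

1.90


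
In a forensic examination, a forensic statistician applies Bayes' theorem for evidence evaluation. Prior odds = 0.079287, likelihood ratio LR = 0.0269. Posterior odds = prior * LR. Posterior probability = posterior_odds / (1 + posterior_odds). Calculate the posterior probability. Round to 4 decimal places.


Bayesian evidence evaluation:
Posterior odds = prior_odds * LR = 0.079287 * 0.0269 = 0.00213282
Posterior probability = posterior_odds / (1 + posterior_odds)
= 0.00213282 / (1 + 0.00213282)
= 0.00213282 / 1.00213282
= 0.0021

0.0021


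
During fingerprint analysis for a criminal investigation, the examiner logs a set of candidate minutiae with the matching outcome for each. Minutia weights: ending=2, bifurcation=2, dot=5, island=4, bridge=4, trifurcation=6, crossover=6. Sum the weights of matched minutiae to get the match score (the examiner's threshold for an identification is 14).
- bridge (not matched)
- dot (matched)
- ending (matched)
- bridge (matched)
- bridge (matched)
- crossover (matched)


Weighted minutiae match score:
  bridge: not matched, +0
  dot: matched, +5 (running total 5)
  ending: matched, +2 (running total 7)
  bridge: matched, +4 (running total 11)
  bridge: matched, +4 (running total 15)
  crossover: matched, +6 (running total 21)
Total score = 21
Threshold = 14; verdict = identification

21


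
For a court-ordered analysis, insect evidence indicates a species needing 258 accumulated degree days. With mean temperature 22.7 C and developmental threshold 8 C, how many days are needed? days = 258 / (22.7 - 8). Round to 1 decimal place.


Insect development time:
Effective temperature = avg_temp - T_base = 22.7 - 8 = 14.7 C
Days = ADD / effective_temp = 258 / 14.7 = 17.6 days

17.6


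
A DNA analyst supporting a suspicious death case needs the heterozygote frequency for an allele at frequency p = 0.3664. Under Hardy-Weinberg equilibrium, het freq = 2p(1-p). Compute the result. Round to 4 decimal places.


Hardy-Weinberg heterozygote frequency:
q = 1 - p = 1 - 0.3664 = 0.6336
2pq = 2 * 0.3664 * 0.6336 = 0.4643

0.4643


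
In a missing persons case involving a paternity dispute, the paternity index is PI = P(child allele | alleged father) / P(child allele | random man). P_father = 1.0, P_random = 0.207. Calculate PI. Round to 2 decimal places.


Paternity Index calculation:
PI = P(allele|father) / P(allele|random)
PI = 1.0 / 0.207
PI = 4.83

4.83


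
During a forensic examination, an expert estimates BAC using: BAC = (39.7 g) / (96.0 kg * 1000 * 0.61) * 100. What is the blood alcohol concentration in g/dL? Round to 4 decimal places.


Applying the Widmark formula:
BAC = (dose_g / (body_wt * 1000 * r)) * 100
Denominator = 96.0 * 1000 * 0.61 = 58560
BAC = (39.7 / 58560) * 100
BAC = 0.0678 g/dL

0.0678


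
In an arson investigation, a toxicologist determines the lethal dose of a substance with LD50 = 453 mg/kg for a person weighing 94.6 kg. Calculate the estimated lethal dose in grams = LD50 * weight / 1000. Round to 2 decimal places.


Lethal dose calculation:
Lethal dose = LD50 * body_weight / 1000
= 453 * 94.6 / 1000
= 42853.8 / 1000
= 42.85 g

42.85


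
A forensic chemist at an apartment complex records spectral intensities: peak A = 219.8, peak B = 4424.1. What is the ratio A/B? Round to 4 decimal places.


Spectral peak ratio:
Peak A = 219.8 counts
Peak B = 4424.1 counts
Ratio = 219.8 / 4424.1 = 0.0497

0.0497


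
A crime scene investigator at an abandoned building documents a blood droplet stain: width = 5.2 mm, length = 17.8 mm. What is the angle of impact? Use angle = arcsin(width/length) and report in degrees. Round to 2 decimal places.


Blood spatter impact angle calculation:
width / length = 5.2 / 17.8 = 0.292135
angle = arcsin(0.292135)
angle = 16.99 degrees

16.99


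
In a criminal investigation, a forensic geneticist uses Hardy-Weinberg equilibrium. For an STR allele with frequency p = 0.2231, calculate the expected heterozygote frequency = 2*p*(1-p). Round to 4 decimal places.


Hardy-Weinberg heterozygote frequency:
q = 1 - p = 1 - 0.2231 = 0.7769
2pq = 2 * 0.2231 * 0.7769 = 0.3467

0.3467


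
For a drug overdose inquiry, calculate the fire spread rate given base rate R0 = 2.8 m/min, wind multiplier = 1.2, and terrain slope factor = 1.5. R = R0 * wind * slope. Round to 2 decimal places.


Fire spread rate calculation:
R = R0 * wind_factor * slope_factor
= 2.8 * 1.2 * 1.5
= 3.36 * 1.5
= 5.04 m/min

5.04


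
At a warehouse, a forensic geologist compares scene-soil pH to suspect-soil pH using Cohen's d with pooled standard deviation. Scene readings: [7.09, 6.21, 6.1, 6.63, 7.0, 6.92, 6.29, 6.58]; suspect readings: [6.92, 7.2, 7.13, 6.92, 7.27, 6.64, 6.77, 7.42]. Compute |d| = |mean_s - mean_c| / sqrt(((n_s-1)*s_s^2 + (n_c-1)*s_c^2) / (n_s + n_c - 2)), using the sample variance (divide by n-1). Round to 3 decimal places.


Pooled-variance Cohen's d for soil pH comparison:
Scene mean = 52.82 / 8 = 6.6025
Suspect mean = 56.27 / 8 = 7.03375
Scene sample variance s_s^2 = 0.143136
Suspect sample variance s_c^2 = 0.070341
Pooled variance = ((n_s-1)*s_s^2 + (n_c-1)*s_c^2) / (n_s + n_c - 2) = 0.106738
Pooled SD = sqrt(0.106738) = 0.326708
Mean difference = -0.43125
|d| = |-0.43125| / 0.326708 = 1.320

1.320


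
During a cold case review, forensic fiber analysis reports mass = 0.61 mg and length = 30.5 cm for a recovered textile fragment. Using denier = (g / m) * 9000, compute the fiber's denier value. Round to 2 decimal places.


Denier calculation:
Mass in grams = 0.61 mg / 1000 = 0.00061 g
Length in meters = 30.5 cm / 100 = 0.305 m
Linear density = mass / length = 0.00061 / 0.305 = 0.002 g/m
Denier = (g/m) * 9000 = 0.002 * 9000 = 18.00

18.00


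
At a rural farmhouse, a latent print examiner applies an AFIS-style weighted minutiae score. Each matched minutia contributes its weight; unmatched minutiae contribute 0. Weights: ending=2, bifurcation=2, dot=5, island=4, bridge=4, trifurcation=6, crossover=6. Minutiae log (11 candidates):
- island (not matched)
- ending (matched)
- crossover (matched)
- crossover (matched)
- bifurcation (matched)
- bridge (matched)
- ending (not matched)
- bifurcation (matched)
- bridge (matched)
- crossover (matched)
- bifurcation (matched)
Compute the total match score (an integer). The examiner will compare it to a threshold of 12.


Weighted minutiae match score:
  island: not matched, +0
  ending: matched, +2 (running total 2)
  crossover: matched, +6 (running total 8)
  crossover: matched, +6 (running total 14)
  bifurcation: matched, +2 (running total 16)
  bridge: matched, +4 (running total 20)
  ending: not matched, +0
  bifurcation: matched, +2 (running total 22)
  bridge: matched, +4 (running total 26)
  crossover: matched, +6 (running total 32)
  bifurcation: matched, +2 (running total 34)
Total score = 34
Threshold = 12; verdict = identification

34


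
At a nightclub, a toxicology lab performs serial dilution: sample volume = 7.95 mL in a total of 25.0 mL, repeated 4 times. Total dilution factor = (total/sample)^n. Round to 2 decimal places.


Dilution factor calculation:
Single dilution = V_total / V_sample = 25.0 / 7.95 ≈ 3.144654
Number of dilutions = 4
Total DF = (25.0 / 7.95)^4 (full precision, rounded at the end) = 97.79

97.79


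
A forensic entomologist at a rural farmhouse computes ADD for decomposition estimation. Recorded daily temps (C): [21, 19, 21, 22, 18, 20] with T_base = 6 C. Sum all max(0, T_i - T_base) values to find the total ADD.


Computing ADD day by day:
Day 1: max(0, 21 - 6) = 15
Day 2: max(0, 19 - 6) = 13
Day 3: max(0, 21 - 6) = 15
Day 4: max(0, 22 - 6) = 16
Day 5: max(0, 18 - 6) = 12
Day 6: max(0, 20 - 6) = 14
Total ADD = 85

85


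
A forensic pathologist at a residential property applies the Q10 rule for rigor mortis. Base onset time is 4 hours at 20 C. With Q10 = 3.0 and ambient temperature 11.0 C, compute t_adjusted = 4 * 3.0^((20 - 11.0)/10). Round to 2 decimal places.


Rigor mortis time adjustment:
Exponent = (T_ref - T_actual) / 10 = (20 - 11.0) / 10 = 0.9
Q10 factor = 3.0^0.9 = 2.68788
t_adjusted = 4 * 2.68788 = 10.75 hours

10.75


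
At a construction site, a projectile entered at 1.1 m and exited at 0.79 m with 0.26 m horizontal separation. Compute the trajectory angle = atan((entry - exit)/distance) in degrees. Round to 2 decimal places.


Bullet trajectory angle:
Height difference = 1.1 - 0.79 = 0.31 m
angle = atan(0.31 / 0.26)
angle = atan(1.192308)
angle = 50.01 degrees

50.01


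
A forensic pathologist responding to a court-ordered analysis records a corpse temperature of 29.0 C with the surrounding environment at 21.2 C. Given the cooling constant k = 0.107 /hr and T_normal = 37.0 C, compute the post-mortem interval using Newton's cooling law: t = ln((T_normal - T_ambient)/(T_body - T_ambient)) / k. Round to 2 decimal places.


Using Newton's law of cooling:
t = ln((T_normal - T_ambient) / (T_body - T_ambient)) / k
T_normal - T_ambient = 15.8
T_body - T_ambient = 7.8
Ratio = 2.025641
ln(ratio) = 0.705886
t = 0.705886 / 0.107 = 6.60 hours

6.60


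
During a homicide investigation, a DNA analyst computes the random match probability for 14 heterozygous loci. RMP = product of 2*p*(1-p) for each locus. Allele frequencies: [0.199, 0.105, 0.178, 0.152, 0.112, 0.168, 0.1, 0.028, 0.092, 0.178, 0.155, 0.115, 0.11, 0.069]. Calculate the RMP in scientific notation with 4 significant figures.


Computing RMP for 14 loci:
Locus 1: 2 * 0.199 * 0.801 = 0.318798
Locus 2: 2 * 0.105 * 0.895 = 0.18795
Locus 3: 2 * 0.178 * 0.822 = 0.292632
Locus 4: 2 * 0.152 * 0.848 = 0.257792
Locus 5: 2 * 0.112 * 0.888 = 0.198912
Locus 6: 2 * 0.168 * 0.832 = 0.279552
Locus 7: 2 * 0.1 * 0.9 = 0.18
Locus 8: 2 * 0.028 * 0.972 = 0.054432
Locus 9: 2 * 0.092 * 0.908 = 0.167072
Locus 10: 2 * 0.178 * 0.822 = 0.292632
Locus 11: 2 * 0.155 * 0.845 = 0.26195
Locus 12: 2 * 0.115 * 0.885 = 0.20355
Locus 13: 2 * 0.11 * 0.89 = 0.1958
Locus 14: 2 * 0.069 * 0.931 = 0.128478
RMP = 1.615e-10

1.615e-10


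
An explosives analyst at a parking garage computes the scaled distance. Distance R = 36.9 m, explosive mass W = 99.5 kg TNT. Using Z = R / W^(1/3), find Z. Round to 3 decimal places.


Scaled distance calculation:
W^(1/3) = 99.5^(1/3) = 4.63384
Z = R / W^(1/3) = 36.9 / 4.63384
Z = 7.963 m/kg^(1/3)

7.963


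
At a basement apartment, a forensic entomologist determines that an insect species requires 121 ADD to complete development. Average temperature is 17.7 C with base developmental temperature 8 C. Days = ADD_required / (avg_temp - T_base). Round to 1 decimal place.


Insect development time:
Effective temperature = avg_temp - T_base = 17.7 - 8 = 9.7 C
Days = ADD / effective_temp = 121 / 9.7 = 12.5 days

12.5


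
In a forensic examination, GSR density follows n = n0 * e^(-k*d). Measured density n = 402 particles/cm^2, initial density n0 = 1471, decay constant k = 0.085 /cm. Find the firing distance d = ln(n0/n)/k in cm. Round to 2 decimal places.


GSR distance calculation:
n0/n = 1471 / 402 = 3.659204
ln(n0/n) = 1.297246
d = 1.297246 / 0.085 = 15.26 cm

15.26


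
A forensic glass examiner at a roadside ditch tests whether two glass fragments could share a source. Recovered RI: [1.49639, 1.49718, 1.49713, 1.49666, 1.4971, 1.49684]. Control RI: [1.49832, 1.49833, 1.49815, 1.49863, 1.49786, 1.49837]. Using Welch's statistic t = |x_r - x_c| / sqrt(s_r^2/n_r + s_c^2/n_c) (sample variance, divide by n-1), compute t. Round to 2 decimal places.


Welch's t-criterion for glass RI comparison:
Recovered mean = sum / n_r = 8.9813 / 6 = 1.4968833
Control mean = sum / n_c = 8.98966 / 6 = 1.4982767
Recovered sample variance s_r^2 = 9.81867e-08
Control sample variance s_c^2 = 6.55867e-08
Welch SE (unpooled) = sqrt(s_r^2/n_r + s_c^2/n_c) = sqrt(1.63644e-08 + 1.09311e-08) = sqrt(2.72955e-08) = 0.000165213
|mean_r - mean_c| = 0.00139333
t = 0.00139333 / 0.000165213 = 8.43

8.43


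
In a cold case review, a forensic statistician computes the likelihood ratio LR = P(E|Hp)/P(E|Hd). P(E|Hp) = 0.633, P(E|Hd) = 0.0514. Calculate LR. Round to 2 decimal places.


Likelihood ratio calculation:
LR = P(E|Hp) / P(E|Hd)
LR = 0.633 / 0.0514
LR = 12.32

12.32


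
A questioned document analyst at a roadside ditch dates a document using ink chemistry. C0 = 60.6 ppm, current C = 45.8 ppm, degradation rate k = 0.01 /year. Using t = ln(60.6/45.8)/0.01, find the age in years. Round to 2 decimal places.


Document age estimation:
C0/C = 60.6 / 45.8 = 1.323144
ln(C0/C) = 0.280011
t = 0.280011 / 0.01 = 28.00 years

28.00


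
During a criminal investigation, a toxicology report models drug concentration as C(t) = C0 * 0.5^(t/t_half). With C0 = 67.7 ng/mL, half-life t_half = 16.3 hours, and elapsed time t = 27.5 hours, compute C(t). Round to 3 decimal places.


Drug concentration decay:
Number of half-lives = t / t_half = 27.5 / 16.3 = 1.687117
Decay factor = 0.5^1.687117 = 0.31054688
C(t) = 67.7 * 0.31054688 = 21.024 ng/mL

21.024


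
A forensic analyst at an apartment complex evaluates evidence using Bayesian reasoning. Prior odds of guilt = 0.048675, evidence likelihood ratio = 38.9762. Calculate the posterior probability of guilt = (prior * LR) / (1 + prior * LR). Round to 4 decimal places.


Bayesian evidence evaluation:
Posterior odds = prior_odds * LR = 0.048675 * 38.9762 = 1.897167
Posterior probability = posterior_odds / (1 + posterior_odds)
= 1.897167 / (1 + 1.897167)
= 1.897167 / 2.897167
= 0.6548

0.6548


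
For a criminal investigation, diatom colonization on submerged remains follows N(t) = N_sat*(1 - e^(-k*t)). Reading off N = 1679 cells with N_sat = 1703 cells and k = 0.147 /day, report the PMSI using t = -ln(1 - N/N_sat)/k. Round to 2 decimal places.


PMSI from diatom colonization curve:
N / N_sat = 1679 / 1703 = 0.985907
1 - N/N_sat = 0.014093
ln(1 - N/N_sat) = -4.262077
t = -ln(1 - N/N_sat) / k = -(-4.262077) / 0.147 = 28.99 days

28.99


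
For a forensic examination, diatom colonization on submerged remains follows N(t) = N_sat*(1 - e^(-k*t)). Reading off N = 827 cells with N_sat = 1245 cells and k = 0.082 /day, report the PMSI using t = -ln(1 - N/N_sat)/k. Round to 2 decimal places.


PMSI from diatom colonization curve:
N / N_sat = 827 / 1245 = 0.664257
1 - N/N_sat = 0.335743
ln(1 - N/N_sat) = -1.091409
t = -ln(1 - N/N_sat) / k = -(-1.091409) / 0.082 = 13.31 days

13.31


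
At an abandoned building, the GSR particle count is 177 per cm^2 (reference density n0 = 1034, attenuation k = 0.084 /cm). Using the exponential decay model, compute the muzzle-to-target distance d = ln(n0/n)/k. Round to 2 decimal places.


GSR distance calculation:
n0/n = 1034 / 177 = 5.841808
ln(n0/n) = 1.76504
d = 1.76504 / 0.084 = 21.01 cm

21.01


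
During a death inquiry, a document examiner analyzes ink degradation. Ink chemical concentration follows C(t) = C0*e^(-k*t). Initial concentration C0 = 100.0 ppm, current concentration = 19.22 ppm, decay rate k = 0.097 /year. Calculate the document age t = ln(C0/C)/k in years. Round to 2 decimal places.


Document age estimation:
C0/C = 100.0 / 19.22 = 5.202914
ln(C0/C) = 1.649219
t = 1.649219 / 0.097 = 17.00 years

17.00


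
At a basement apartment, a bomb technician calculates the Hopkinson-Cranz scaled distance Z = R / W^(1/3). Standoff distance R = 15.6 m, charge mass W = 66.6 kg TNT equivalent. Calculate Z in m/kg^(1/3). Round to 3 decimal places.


Scaled distance calculation:
W^(1/3) = 66.6^(1/3) = 4.053449
Z = R / W^(1/3) = 15.6 / 4.053449
Z = 3.849 m/kg^(1/3)

3.849


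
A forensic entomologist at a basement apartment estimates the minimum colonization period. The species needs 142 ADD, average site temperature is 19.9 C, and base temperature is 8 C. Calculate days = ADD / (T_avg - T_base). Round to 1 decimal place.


Insect development time:
Effective temperature = avg_temp - T_base = 19.9 - 8 = 11.9 C
Days = ADD / effective_temp = 142 / 11.9 = 11.9 days

11.9


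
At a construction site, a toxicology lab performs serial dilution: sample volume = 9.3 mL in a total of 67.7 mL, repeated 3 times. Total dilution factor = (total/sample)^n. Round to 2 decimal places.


Dilution factor calculation:
Single dilution = V_total / V_sample = 67.7 / 9.3 ≈ 7.27957
Number of dilutions = 3
Total DF = (67.7 / 9.3)^3 (full precision, rounded at the end) = 385.76

385.76


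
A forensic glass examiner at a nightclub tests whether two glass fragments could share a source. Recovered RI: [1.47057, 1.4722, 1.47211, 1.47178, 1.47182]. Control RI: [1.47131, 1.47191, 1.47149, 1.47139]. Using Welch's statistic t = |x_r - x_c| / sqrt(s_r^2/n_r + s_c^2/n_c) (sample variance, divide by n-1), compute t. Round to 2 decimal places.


Welch's t-criterion for glass RI comparison:
Recovered mean = sum / n_r = 7.35848 / 5 = 1.471696
Control mean = sum / n_c = 5.8861 / 4 = 1.471525
Recovered sample variance s_r^2 = 4.2893e-07
Control sample variance s_c^2 = 7.13e-08
Welch SE (unpooled) = sqrt(s_r^2/n_r + s_c^2/n_c) = sqrt(8.5786e-08 + 1.7825e-08) = sqrt(1.03611e-07) = 0.000321887
|mean_r - mean_c| = 0.000171
t = 0.000171 / 0.000321887 = 0.53

0.53


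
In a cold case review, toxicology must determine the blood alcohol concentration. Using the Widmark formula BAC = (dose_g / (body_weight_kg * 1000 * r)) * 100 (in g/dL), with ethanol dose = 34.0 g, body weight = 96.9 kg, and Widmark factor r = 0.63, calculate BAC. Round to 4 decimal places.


Applying the Widmark formula:
BAC = (dose_g / (body_wt * 1000 * r)) * 100
Denominator = 96.9 * 1000 * 0.63 = 61047
BAC = (34.0 / 61047) * 100
BAC = 0.0557 g/dL

0.0557


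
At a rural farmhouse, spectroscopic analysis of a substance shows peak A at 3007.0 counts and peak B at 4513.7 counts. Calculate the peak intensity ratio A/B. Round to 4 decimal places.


Spectral peak ratio:
Peak A = 3007.0 counts
Peak B = 4513.7 counts
Ratio = 3007.0 / 4513.7 = 0.6662

0.6662


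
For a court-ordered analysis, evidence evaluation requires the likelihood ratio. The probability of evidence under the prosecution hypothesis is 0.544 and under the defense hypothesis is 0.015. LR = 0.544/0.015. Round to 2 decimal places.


Likelihood ratio calculation:
LR = P(E|Hp) / P(E|Hd)
LR = 0.544 / 0.015
LR = 36.27

36.27


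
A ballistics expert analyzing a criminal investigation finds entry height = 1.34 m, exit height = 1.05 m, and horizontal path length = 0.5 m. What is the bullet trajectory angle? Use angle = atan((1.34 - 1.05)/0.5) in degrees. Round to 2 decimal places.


Bullet trajectory angle:
Height difference = 1.34 - 1.05 = 0.29 m
angle = atan(0.29 / 0.5)
angle = atan(0.58)
angle = 30.11 degrees

30.11


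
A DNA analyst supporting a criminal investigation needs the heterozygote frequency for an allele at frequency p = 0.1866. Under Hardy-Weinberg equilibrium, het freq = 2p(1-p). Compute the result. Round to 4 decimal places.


Hardy-Weinberg heterozygote frequency:
q = 1 - p = 1 - 0.1866 = 0.8134
2pq = 2 * 0.1866 * 0.8134 = 0.3036

0.3036


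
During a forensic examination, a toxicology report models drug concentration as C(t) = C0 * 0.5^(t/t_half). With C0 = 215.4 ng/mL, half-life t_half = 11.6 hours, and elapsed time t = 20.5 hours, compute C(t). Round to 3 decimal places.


Drug concentration decay:
Number of half-lives = t / t_half = 20.5 / 11.6 = 1.767241
Decay factor = 0.5^1.767241 = 0.29377
C(t) = 215.4 * 0.29377 = 63.278 ng/mL

63.278


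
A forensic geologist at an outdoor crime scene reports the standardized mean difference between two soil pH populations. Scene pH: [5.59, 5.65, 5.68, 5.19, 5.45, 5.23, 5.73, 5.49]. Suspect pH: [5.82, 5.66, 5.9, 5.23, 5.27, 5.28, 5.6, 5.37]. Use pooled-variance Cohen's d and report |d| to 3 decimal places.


Pooled-variance Cohen's d for soil pH comparison:
Scene mean = 44.01 / 8 = 5.50125
Suspect mean = 44.13 / 8 = 5.51625
Scene sample variance s_s^2 = 0.04107
Suspect sample variance s_c^2 = 0.06957
Pooled variance = ((n_s-1)*s_s^2 + (n_c-1)*s_c^2) / (n_s + n_c - 2) = 0.05532
Pooled SD = sqrt(0.05532) = 0.235202
Mean difference = -0.015
|d| = |-0.015| / 0.235202 = 0.064

0.064


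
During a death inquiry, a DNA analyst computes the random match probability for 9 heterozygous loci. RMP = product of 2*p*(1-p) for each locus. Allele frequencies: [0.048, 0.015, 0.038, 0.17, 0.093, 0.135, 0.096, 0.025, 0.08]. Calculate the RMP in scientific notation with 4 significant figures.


Computing RMP for 9 loci:
Locus 1: 2 * 0.048 * 0.952 = 0.091392
Locus 2: 2 * 0.015 * 0.985 = 0.02955
Locus 3: 2 * 0.038 * 0.962 = 0.073112
Locus 4: 2 * 0.17 * 0.83 = 0.2822
Locus 5: 2 * 0.093 * 0.907 = 0.168702
Locus 6: 2 * 0.135 * 0.865 = 0.23355
Locus 7: 2 * 0.096 * 0.904 = 0.173568
Locus 8: 2 * 0.025 * 0.975 = 0.04875
Locus 9: 2 * 0.08 * 0.92 = 0.1472
RMP = 2.734e-09

2.734e-09


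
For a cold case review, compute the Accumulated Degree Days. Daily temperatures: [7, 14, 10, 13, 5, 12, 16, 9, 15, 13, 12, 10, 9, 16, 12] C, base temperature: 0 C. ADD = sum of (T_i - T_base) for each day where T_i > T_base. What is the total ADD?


Computing ADD day by day:
Day 1: max(0, 7 - 0) = 7
Day 2: max(0, 14 - 0) = 14
Day 3: max(0, 10 - 0) = 10
Day 4: max(0, 13 - 0) = 13
Day 5: max(0, 5 - 0) = 5
Day 6: max(0, 12 - 0) = 12
Day 7: max(0, 16 - 0) = 16
Day 8: max(0, 9 - 0) = 9
Day 9: max(0, 15 - 0) = 15
Day 10: max(0, 13 - 0) = 13
Day 11: max(0, 12 - 0) = 12
Day 12: max(0, 10 - 0) = 10
Day 13: max(0, 9 - 0) = 9
Day 14: max(0, 16 - 0) = 16
Day 15: max(0, 12 - 0) = 12
Total ADD = 173

173


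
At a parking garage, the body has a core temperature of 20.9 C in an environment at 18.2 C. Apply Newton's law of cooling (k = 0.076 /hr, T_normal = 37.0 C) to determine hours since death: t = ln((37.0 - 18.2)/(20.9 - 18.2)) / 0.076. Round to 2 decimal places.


Using Newton's law of cooling:
t = ln((T_normal - T_ambient) / (T_body - T_ambient)) / k
T_normal - T_ambient = 18.8
T_body - T_ambient = 2.7
Ratio = 6.962963
ln(ratio) = 1.940605
t = 1.940605 / 0.076 = 25.53 hours

25.53


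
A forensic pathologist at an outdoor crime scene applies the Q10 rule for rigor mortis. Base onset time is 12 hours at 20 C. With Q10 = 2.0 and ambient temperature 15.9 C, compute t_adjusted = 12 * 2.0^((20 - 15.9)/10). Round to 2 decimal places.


Rigor mortis time adjustment:
Exponent = (T_ref - T_actual) / 10 = (20 - 15.9) / 10 = 0.41
Q10 factor = 2.0^0.41 = 1.32869
t_adjusted = 12 * 1.32869 = 15.94 hours

15.94


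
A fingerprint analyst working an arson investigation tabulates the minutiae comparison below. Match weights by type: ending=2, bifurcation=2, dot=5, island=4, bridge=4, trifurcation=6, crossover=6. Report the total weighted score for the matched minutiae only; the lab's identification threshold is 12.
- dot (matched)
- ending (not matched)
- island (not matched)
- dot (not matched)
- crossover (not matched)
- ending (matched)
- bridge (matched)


Weighted minutiae match score:
  dot: matched, +5 (running total 5)
  ending: not matched, +0
  island: not matched, +0
  dot: not matched, +0
  crossover: not matched, +0
  ending: matched, +2 (running total 7)
  bridge: matched, +4 (running total 11)
Total score = 11
Threshold = 12; verdict = inconclusive

11


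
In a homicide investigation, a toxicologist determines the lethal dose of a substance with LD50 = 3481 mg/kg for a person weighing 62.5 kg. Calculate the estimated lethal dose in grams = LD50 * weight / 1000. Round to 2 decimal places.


Lethal dose calculation:
Lethal dose = LD50 * body_weight / 1000
= 3481 * 62.5 / 1000
= 217562.5 / 1000
= 217.56 g

217.56


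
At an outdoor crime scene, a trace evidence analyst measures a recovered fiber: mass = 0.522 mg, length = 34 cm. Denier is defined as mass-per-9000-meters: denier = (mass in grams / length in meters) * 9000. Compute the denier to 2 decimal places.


Denier calculation:
Mass in grams = 0.522 mg / 1000 = 0.000522 g
Length in meters = 34 cm / 100 = 0.34 m
Linear density = mass / length = 0.000522 / 0.34 = 0.00153529 g/m
Denier = (g/m) * 9000 = 0.00153529 * 9000 = 13.82

13.82


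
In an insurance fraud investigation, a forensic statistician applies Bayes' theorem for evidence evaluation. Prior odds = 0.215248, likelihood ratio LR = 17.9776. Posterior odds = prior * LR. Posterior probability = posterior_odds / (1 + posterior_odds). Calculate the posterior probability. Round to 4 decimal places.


Bayesian evidence evaluation:
Posterior odds = prior_odds * LR = 0.215248 * 17.9776 = 3.869642
Posterior probability = posterior_odds / (1 + posterior_odds)
= 3.869642 / (1 + 3.869642)
= 3.869642 / 4.869642
= 0.7946

0.7946


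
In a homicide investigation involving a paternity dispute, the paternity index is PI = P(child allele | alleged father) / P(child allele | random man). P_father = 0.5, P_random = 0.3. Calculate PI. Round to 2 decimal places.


Paternity Index calculation:
PI = P(allele|father) / P(allele|random)
PI = 0.5 / 0.3
PI = 1.67

1.67


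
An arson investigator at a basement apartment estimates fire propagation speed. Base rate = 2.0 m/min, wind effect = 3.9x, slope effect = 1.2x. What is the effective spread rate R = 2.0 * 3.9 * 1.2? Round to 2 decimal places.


Fire spread rate calculation:
R = R0 * wind_factor * slope_factor
= 2.0 * 3.9 * 1.2
= 7.8 * 1.2
= 9.36 m/min

9.36


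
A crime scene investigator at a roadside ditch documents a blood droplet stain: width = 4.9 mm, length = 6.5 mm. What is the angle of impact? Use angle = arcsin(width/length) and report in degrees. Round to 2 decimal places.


Blood spatter impact angle calculation:
width / length = 4.9 / 6.5 = 0.753846
angle = arcsin(0.753846)
angle = 48.92 degrees

48.92


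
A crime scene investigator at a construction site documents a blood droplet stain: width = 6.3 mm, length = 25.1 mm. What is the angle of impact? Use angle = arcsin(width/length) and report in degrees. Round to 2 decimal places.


Blood spatter impact angle calculation:
width / length = 6.3 / 25.1 = 0.250996
angle = arcsin(0.250996)
angle = 14.54 degrees

14.54


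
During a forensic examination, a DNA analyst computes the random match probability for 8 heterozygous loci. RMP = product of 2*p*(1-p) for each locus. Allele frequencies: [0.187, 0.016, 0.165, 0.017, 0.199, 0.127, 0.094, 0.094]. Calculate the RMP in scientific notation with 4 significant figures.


Computing RMP for 8 loci:
Locus 1: 2 * 0.187 * 0.813 = 0.304062
Locus 2: 2 * 0.016 * 0.984 = 0.031488
Locus 3: 2 * 0.165 * 0.835 = 0.27555
Locus 4: 2 * 0.017 * 0.983 = 0.033422
Locus 5: 2 * 0.199 * 0.801 = 0.318798
Locus 6: 2 * 0.127 * 0.873 = 0.221742
Locus 7: 2 * 0.094 * 0.906 = 0.170328
Locus 8: 2 * 0.094 * 0.906 = 0.170328
RMP = 1.808e-07

1.808e-07


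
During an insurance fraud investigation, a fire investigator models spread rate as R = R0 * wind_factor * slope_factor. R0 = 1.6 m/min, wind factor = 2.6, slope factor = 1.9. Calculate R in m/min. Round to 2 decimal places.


Fire spread rate calculation:
R = R0 * wind_factor * slope_factor
= 1.6 * 2.6 * 1.9
= 4.16 * 1.9
= 7.90 m/min

7.90


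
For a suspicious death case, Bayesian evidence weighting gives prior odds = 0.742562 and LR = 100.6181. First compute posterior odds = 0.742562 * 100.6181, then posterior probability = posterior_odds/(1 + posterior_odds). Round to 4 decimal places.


Bayesian evidence evaluation:
Posterior odds = prior_odds * LR = 0.742562 * 100.6181 = 74.71518
Posterior probability = posterior_odds / (1 + posterior_odds)
= 74.71518 / (1 + 74.71518)
= 74.71518 / 75.71518
= 0.9868

0.9868


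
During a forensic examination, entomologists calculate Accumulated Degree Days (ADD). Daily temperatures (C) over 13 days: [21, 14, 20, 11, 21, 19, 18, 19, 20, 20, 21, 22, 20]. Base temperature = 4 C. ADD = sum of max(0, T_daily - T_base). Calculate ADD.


Computing ADD day by day:
Day 1: max(0, 21 - 4) = 17
Day 2: max(0, 14 - 4) = 10
Day 3: max(0, 20 - 4) = 16
Day 4: max(0, 11 - 4) = 7
Day 5: max(0, 21 - 4) = 17
Day 6: max(0, 19 - 4) = 15
Day 7: max(0, 18 - 4) = 14
Day 8: max(0, 19 - 4) = 15
Day 9: max(0, 20 - 4) = 16
Day 10: max(0, 20 - 4) = 16
Day 11: max(0, 21 - 4) = 17
Day 12: max(0, 22 - 4) = 18
Day 13: max(0, 20 - 4) = 16
Total ADD = 194

194
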